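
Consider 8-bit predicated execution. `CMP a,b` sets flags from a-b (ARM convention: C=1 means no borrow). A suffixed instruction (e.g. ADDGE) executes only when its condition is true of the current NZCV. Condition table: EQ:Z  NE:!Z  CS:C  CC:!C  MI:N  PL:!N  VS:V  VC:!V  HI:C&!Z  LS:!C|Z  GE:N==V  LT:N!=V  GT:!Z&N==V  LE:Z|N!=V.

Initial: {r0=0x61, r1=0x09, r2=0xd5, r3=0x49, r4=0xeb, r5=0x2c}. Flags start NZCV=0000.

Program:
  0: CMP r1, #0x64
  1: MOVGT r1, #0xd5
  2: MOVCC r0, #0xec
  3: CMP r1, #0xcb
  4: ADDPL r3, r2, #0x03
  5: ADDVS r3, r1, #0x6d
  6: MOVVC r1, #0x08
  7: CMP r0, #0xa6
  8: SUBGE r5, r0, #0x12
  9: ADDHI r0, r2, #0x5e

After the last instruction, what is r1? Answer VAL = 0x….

[0] flags=1000 → (cmp)
[1] flags=1000 GT?F → skip
[2] flags=1000 CC?T → r0=0xec
[3] flags=0000 → (cmp)
[4] flags=0000 PL?T → r3=0xd8
[5] flags=0000 VS?F → skip
[6] flags=0000 VC?T → r1=0x08
[7] flags=0010 → (cmp)
[8] flags=0010 GE?T → r5=0xda
[9] flags=0010 HI?T → r0=0x33

VAL = 0x08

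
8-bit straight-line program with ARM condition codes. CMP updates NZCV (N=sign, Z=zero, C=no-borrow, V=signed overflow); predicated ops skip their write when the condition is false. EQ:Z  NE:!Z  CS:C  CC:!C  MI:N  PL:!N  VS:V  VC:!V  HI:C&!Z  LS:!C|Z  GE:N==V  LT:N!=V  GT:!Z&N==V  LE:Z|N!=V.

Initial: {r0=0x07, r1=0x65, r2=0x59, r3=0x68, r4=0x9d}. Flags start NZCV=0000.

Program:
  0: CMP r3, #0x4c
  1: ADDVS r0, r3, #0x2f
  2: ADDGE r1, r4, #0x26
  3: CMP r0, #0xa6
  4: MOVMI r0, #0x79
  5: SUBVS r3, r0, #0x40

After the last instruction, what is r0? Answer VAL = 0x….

VAL = 0x07

0: ✓ CMP  NZCV=0010
1: · ADDVS
2: ✓ ADDGE  r1←0xc3
3: ✓ CMP  NZCV=0000
4: · MOVMI
5: · SUBVS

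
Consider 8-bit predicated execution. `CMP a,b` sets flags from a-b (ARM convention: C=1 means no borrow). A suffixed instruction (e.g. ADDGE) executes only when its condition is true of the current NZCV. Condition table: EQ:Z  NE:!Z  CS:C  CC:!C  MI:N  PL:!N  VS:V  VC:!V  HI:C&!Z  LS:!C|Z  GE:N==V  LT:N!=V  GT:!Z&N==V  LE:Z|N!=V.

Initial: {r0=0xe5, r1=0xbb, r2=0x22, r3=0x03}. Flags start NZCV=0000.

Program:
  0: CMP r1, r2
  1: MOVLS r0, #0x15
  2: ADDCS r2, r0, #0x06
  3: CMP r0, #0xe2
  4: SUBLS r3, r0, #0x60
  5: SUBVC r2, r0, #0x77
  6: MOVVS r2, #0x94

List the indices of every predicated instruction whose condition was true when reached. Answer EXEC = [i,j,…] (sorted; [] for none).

[0] flags=1010 → (cmp)
[1] flags=1010 LS?F → skip
[2] flags=1010 CS?T → r2=0xeb
[3] flags=0010 → (cmp)
[4] flags=0010 LS?F → skip
[5] flags=0010 VC?T → r2=0x6e
[6] flags=0010 VS?F → skip

EXEC = [2,5]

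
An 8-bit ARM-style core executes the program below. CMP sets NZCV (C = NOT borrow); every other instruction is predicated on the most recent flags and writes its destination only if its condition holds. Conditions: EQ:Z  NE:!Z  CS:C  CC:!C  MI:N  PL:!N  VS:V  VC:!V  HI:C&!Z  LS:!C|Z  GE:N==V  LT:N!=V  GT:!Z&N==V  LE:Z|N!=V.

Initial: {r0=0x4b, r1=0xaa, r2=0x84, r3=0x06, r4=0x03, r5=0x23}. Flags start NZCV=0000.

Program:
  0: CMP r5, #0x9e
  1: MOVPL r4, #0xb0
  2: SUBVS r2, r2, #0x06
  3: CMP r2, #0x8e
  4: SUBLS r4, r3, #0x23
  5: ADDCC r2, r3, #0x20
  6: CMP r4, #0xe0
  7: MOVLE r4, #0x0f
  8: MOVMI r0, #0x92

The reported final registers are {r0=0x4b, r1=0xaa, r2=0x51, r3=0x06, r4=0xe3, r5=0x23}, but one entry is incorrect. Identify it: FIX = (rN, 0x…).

0: ✓ CMP  NZCV=1001
1: · MOVPL
2: ✓ SUBVS  r2←0x7e
3: ✓ CMP  NZCV=1001
4: ✓ SUBLS  r4←0xe3
5: ✓ ADDCC  r2←0x26
6: ✓ CMP  NZCV=0010
7: · MOVLE
8: · MOVMI

FIX = (r2, 0x26)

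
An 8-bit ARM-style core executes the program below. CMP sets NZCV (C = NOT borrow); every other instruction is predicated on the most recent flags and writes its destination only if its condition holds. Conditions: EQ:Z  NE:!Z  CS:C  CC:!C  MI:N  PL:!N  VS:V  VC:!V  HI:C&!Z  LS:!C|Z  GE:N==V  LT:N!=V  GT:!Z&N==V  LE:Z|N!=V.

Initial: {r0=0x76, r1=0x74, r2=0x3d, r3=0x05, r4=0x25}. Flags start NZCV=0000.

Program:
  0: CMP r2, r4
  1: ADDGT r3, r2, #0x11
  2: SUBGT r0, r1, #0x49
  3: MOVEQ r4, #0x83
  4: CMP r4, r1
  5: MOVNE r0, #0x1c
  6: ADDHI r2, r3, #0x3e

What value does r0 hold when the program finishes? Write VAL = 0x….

[0] flags=0010 → (cmp)
[1] flags=0010 GT?T → r3=0x4e
[2] flags=0010 GT?T → r0=0x2b
[3] flags=0010 EQ?F → skip
[4] flags=1000 → (cmp)
[5] flags=1000 NE?T → r0=0x1c
[6] flags=1000 HI?F → skip

VAL = 0x1c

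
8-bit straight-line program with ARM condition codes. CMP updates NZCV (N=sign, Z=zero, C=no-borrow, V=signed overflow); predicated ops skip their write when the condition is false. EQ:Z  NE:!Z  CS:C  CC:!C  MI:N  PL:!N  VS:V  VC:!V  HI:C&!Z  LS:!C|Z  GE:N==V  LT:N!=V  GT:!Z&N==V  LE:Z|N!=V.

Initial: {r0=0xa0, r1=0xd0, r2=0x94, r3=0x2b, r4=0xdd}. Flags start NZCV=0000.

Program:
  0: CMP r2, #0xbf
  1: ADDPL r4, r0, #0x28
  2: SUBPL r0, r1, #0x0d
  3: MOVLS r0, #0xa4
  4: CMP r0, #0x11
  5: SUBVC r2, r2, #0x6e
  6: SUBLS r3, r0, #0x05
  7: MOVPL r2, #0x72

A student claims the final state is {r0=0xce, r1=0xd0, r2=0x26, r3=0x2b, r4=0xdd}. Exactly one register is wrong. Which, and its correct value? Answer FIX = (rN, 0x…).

FIX = (r0, 0xa4)

[0] flags=1000 → (cmp)
[1] flags=1000 PL?F → skip
[2] flags=1000 PL?F → skip
[3] flags=1000 LS?T → r0=0xa4
[4] flags=1010 → (cmp)
[5] flags=1010 VC?T → r2=0x26
[6] flags=1010 LS?F → skip
[7] flags=1010 PL?F → skip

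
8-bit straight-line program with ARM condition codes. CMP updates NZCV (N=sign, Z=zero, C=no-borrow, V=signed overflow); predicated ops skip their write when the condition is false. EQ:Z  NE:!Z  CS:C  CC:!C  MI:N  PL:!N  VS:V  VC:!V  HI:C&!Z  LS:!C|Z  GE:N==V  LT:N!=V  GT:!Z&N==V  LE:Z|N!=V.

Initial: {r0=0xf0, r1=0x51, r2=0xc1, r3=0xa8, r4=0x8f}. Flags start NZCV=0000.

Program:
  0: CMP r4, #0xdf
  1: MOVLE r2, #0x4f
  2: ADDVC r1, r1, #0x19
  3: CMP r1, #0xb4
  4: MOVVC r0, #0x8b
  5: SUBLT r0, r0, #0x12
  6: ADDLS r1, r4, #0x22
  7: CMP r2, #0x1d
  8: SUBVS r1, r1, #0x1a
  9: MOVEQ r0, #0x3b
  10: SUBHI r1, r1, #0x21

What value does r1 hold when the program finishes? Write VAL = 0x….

[0] flags=1000 → (cmp)
[1] flags=1000 LE?T → r2=0x4f
[2] flags=1000 VC?T → r1=0x6a
[3] flags=1001 → (cmp)
[4] flags=1001 VC?F → skip
[5] flags=1001 LT?F → skip
[6] flags=1001 LS?T → r1=0xb1
[7] flags=0010 → (cmp)
[8] flags=0010 VS?F → skip
[9] flags=0010 EQ?F → skip
[10] flags=0010 HI?T → r1=0x90

VAL = 0x90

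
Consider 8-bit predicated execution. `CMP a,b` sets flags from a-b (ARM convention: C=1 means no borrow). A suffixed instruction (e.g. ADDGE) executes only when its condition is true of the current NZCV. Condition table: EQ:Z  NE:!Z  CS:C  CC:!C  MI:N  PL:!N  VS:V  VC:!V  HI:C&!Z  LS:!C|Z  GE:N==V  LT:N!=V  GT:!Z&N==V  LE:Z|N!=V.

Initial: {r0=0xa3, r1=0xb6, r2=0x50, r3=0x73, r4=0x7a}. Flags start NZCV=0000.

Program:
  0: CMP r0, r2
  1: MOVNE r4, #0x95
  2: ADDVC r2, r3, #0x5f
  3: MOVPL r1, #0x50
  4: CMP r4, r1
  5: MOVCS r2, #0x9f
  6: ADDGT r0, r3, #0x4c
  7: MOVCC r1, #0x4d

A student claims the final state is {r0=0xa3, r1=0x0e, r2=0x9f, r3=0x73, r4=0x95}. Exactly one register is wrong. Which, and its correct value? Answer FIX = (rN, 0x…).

FIX = (r1, 0x50)

[0] flags=0011 → (cmp)
[1] flags=0011 NE?T → r4=0x95
[2] flags=0011 VC?F → skip
[3] flags=0011 PL?T → r1=0x50
[4] flags=0011 → (cmp)
[5] flags=0011 CS?T → r2=0x9f
[6] flags=0011 GT?F → skip
[7] flags=0011 CC?F → skip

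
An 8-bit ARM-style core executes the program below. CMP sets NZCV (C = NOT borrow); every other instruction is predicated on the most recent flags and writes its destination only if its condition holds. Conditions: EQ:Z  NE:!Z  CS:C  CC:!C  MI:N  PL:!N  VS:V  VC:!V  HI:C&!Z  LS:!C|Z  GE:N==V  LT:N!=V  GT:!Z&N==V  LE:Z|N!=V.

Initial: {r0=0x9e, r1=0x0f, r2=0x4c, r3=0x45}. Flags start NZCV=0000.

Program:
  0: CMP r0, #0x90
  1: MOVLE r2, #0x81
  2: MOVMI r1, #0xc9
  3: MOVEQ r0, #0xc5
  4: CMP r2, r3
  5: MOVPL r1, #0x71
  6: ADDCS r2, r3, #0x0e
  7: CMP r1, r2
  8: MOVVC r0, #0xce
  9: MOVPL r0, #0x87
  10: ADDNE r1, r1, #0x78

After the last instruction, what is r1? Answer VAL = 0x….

VAL = 0xe9

0: ✓ CMP  NZCV=0010
1: · MOVLE
2: · MOVMI
3: · MOVEQ
4: ✓ CMP  NZCV=0010
5: ✓ MOVPL  r1←0x71
6: ✓ ADDCS  r2←0x53
7: ✓ CMP  NZCV=0010
8: ✓ MOVVC  r0←0xce
9: ✓ MOVPL  r0←0x87
10: ✓ ADDNE  r1←0xe9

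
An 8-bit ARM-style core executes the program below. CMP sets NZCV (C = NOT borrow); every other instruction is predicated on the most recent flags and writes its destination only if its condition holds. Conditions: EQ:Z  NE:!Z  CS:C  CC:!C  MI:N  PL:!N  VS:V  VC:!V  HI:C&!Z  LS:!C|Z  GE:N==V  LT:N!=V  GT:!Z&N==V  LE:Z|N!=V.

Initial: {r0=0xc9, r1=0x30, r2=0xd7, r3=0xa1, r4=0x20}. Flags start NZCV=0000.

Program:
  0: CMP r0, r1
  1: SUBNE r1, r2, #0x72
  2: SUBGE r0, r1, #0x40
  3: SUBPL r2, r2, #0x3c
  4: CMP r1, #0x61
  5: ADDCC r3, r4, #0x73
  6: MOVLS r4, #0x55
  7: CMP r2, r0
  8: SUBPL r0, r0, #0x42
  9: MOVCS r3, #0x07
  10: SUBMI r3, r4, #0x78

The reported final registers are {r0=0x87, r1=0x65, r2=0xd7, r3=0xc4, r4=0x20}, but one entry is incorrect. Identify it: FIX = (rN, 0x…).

FIX = (r3, 0x07)

[0] flags=1010 → (cmp)
[1] flags=1010 NE?T → r1=0x65
[2] flags=1010 GE?F → skip
[3] flags=1010 PL?F → skip
[4] flags=0010 → (cmp)
[5] flags=0010 CC?F → skip
[6] flags=0010 LS?F → skip
[7] flags=0010 → (cmp)
[8] flags=0010 PL?T → r0=0x87
[9] flags=0010 CS?T → r3=0x07
[10] flags=0010 MI?F → skip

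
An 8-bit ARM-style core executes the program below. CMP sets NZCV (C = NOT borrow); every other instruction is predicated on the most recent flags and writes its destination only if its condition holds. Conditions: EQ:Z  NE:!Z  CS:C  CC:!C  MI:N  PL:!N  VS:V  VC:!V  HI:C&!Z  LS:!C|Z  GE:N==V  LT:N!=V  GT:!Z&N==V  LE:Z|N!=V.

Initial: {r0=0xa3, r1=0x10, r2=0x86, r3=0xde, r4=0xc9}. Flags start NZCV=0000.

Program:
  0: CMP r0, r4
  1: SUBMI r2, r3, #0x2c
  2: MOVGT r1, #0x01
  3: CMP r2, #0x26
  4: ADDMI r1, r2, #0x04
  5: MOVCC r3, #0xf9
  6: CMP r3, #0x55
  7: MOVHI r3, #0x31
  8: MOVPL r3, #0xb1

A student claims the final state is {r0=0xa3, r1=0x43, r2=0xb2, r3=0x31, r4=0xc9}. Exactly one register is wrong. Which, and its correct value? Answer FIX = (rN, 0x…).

FIX = (r1, 0xb6)

[0] flags=1000 → (cmp)
[1] flags=1000 MI?T → r2=0xb2
[2] flags=1000 GT?F → skip
[3] flags=1010 → (cmp)
[4] flags=1010 MI?T → r1=0xb6
[5] flags=1010 CC?F → skip
[6] flags=1010 → (cmp)
[7] flags=1010 HI?T → r3=0x31
[8] flags=1010 PL?F → skip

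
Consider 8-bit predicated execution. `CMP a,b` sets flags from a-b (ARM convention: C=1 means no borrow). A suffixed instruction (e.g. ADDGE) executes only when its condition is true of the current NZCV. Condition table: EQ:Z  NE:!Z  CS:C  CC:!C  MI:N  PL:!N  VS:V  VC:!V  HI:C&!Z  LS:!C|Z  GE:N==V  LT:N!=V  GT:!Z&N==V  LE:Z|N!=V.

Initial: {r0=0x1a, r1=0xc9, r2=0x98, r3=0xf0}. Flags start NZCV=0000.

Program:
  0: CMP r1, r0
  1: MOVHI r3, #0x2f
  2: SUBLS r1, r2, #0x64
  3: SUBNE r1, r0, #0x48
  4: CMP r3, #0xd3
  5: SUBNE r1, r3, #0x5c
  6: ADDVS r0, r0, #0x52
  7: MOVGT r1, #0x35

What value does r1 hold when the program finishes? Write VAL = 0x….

VAL = 0x35

0: ✓ CMP  NZCV=1010
1: ✓ MOVHI  r3←0x2f
2: · SUBLS
3: ✓ SUBNE  r1←0xd2
4: ✓ CMP  NZCV=0000
5: ✓ SUBNE  r1←0xd3
6: · ADDVS
7: ✓ MOVGT  r1←0x35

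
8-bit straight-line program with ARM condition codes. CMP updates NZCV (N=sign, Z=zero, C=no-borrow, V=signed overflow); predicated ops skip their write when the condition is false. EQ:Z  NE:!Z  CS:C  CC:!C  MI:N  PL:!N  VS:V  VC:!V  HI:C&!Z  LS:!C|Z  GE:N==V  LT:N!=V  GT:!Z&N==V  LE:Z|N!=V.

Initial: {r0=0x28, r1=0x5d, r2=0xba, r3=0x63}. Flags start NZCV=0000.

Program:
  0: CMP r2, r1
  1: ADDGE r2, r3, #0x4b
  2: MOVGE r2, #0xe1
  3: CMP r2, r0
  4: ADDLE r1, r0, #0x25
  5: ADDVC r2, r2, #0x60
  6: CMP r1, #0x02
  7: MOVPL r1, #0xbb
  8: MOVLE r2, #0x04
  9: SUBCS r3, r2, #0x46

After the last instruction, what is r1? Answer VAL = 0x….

VAL = 0xbb

0: ✓ CMP  NZCV=0011
1: · ADDGE
2: · MOVGE
3: ✓ CMP  NZCV=1010
4: ✓ ADDLE  r1←0x4d
5: ✓ ADDVC  r2←0x1a
6: ✓ CMP  NZCV=0010
7: ✓ MOVPL  r1←0xbb
8: · MOVLE
9: ✓ SUBCS  r3←0xd4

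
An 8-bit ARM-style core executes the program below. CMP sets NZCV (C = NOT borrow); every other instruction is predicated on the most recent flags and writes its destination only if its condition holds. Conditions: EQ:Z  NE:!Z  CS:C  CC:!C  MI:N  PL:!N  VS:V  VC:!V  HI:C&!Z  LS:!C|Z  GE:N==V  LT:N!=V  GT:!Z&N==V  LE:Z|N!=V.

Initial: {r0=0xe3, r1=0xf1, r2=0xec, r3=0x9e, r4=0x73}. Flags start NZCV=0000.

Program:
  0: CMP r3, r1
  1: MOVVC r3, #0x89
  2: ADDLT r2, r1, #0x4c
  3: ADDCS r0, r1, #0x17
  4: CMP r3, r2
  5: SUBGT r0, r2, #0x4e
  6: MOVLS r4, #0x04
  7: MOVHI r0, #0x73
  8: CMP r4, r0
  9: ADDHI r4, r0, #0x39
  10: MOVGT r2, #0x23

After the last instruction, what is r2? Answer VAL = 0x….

VAL = 0x3d

0: ✓ CMP  NZCV=1000
1: ✓ MOVVC  r3←0x89
2: ✓ ADDLT  r2←0x3d
3: · ADDCS
4: ✓ CMP  NZCV=0011
5: · SUBGT
6: · MOVLS
7: ✓ MOVHI  r0←0x73
8: ✓ CMP  NZCV=0110
9: · ADDHI
10: · MOVGT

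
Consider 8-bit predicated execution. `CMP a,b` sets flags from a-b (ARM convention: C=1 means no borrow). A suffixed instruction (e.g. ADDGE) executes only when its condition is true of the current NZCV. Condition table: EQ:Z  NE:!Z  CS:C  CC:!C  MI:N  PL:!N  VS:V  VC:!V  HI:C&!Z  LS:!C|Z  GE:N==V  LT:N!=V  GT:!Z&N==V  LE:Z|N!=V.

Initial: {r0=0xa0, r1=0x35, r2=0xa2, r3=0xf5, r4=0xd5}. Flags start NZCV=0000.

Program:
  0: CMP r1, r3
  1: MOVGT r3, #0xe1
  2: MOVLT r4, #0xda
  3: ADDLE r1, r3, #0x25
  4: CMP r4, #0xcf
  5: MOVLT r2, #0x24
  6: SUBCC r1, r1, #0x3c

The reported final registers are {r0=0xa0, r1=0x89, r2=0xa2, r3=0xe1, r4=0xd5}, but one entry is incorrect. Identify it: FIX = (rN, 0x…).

FIX = (r1, 0x35)

0: ✓ CMP  NZCV=0000
1: ✓ MOVGT  r3←0xe1
2: · MOVLT
3: · ADDLE
4: ✓ CMP  NZCV=0010
5: · MOVLT
6: · SUBCC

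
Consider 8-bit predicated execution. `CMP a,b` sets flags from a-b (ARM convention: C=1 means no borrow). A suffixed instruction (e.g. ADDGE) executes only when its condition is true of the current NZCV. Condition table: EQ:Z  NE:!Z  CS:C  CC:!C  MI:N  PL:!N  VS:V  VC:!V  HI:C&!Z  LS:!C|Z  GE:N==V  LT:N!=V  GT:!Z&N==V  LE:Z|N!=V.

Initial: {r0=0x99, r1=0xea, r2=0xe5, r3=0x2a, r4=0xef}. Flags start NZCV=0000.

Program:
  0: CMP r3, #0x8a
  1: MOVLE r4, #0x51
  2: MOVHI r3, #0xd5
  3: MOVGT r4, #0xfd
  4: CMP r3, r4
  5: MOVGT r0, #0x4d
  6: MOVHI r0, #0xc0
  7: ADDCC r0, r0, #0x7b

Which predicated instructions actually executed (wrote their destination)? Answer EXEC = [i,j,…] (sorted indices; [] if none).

EXEC = [3,5,7]

[0] flags=1001 → (cmp)
[1] flags=1001 LE?F → skip
[2] flags=1001 HI?F → skip
[3] flags=1001 GT?T → r4=0xfd
[4] flags=0000 → (cmp)
[5] flags=0000 GT?T → r0=0x4d
[6] flags=0000 HI?F → skip
[7] flags=0000 CC?T → r0=0xc8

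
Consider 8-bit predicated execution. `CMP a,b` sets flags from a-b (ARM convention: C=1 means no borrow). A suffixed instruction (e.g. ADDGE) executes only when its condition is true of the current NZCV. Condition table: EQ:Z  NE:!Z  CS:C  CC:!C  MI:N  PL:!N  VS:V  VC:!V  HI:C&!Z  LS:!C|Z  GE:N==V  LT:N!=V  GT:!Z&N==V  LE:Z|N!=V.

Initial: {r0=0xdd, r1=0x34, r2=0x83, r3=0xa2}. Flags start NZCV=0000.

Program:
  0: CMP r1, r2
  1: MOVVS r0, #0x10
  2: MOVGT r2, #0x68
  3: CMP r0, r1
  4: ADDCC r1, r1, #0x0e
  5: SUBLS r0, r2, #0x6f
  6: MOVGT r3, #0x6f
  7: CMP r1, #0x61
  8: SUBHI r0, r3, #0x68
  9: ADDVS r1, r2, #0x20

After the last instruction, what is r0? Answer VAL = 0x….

VAL = 0xf9

[0] flags=1001 → (cmp)
[1] flags=1001 VS?T → r0=0x10
[2] flags=1001 GT?T → r2=0x68
[3] flags=1000 → (cmp)
[4] flags=1000 CC?T → r1=0x42
[5] flags=1000 LS?T → r0=0xf9
[6] flags=1000 GT?F → skip
[7] flags=1000 → (cmp)
[8] flags=1000 HI?F → skip
[9] flags=1000 VS?F → skip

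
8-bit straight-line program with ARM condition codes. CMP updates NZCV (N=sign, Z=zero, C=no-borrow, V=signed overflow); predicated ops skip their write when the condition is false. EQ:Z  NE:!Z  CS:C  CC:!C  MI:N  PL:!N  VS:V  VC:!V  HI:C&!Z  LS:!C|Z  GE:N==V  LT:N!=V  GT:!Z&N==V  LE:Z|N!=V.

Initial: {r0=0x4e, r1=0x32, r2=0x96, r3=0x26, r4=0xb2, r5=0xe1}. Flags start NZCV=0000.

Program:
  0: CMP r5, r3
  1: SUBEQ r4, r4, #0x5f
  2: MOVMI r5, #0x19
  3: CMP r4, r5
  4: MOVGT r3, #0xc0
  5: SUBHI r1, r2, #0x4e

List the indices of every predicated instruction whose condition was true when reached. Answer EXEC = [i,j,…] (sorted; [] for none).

0: ✓ CMP  NZCV=1010
1: · SUBEQ
2: ✓ MOVMI  r5←0x19
3: ✓ CMP  NZCV=1010
4: · MOVGT
5: ✓ SUBHI  r1←0x48

EXEC = [2,5]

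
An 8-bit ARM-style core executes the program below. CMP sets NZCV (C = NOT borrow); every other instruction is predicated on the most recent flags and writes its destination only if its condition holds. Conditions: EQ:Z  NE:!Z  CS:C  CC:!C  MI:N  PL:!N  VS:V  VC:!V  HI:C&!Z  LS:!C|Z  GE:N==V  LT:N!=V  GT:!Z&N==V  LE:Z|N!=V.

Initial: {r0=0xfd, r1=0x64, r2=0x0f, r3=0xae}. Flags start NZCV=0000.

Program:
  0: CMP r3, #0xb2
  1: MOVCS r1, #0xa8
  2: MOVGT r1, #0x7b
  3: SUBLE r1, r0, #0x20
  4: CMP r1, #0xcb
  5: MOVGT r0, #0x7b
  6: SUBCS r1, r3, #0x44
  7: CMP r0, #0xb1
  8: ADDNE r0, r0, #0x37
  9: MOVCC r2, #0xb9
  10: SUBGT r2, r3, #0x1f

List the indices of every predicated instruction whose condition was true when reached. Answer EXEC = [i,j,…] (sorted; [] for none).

0: ✓ CMP  NZCV=1000
1: · MOVCS
2: · MOVGT
3: ✓ SUBLE  r1←0xdd
4: ✓ CMP  NZCV=0010
5: ✓ MOVGT  r0←0x7b
6: ✓ SUBCS  r1←0x6a
7: ✓ CMP  NZCV=1001
8: ✓ ADDNE  r0←0xb2
9: ✓ MOVCC  r2←0xb9
10: ✓ SUBGT  r2←0x8f

EXEC = [3,5,6,8,9,10]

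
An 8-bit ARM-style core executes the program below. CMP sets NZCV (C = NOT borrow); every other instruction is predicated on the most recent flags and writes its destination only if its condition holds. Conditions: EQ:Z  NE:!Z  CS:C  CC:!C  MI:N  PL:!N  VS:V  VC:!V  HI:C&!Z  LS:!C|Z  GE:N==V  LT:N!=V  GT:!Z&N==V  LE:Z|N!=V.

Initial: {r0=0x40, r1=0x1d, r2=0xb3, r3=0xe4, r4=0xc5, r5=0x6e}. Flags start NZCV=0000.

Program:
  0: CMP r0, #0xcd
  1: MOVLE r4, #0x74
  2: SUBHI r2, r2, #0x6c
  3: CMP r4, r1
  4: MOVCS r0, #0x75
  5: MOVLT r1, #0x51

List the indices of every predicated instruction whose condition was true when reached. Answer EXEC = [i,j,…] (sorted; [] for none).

EXEC = [4,5]

[0] flags=0000 → (cmp)
[1] flags=0000 LE?F → skip
[2] flags=0000 HI?F → skip
[3] flags=1010 → (cmp)
[4] flags=1010 CS?T → r0=0x75
[5] flags=1010 LT?T → r1=0x51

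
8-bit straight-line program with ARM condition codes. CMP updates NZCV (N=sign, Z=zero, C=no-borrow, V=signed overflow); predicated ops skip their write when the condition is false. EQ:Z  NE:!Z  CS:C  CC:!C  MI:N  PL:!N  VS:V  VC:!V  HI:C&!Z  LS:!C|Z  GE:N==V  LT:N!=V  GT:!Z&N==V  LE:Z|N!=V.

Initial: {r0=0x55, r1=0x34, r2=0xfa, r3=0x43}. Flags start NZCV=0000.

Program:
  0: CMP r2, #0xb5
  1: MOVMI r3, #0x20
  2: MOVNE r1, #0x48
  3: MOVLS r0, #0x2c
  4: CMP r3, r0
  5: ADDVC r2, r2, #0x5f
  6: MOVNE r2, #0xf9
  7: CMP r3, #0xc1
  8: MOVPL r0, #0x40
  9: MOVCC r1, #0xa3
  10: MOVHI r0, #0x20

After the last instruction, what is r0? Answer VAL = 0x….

[0] flags=0010 → (cmp)
[1] flags=0010 MI?F → skip
[2] flags=0010 NE?T → r1=0x48
[3] flags=0010 LS?F → skip
[4] flags=1000 → (cmp)
[5] flags=1000 VC?T → r2=0x59
[6] flags=1000 NE?T → r2=0xf9
[7] flags=1001 → (cmp)
[8] flags=1001 PL?F → skip
[9] flags=1001 CC?T → r1=0xa3
[10] flags=1001 HI?F → skip

VAL = 0x55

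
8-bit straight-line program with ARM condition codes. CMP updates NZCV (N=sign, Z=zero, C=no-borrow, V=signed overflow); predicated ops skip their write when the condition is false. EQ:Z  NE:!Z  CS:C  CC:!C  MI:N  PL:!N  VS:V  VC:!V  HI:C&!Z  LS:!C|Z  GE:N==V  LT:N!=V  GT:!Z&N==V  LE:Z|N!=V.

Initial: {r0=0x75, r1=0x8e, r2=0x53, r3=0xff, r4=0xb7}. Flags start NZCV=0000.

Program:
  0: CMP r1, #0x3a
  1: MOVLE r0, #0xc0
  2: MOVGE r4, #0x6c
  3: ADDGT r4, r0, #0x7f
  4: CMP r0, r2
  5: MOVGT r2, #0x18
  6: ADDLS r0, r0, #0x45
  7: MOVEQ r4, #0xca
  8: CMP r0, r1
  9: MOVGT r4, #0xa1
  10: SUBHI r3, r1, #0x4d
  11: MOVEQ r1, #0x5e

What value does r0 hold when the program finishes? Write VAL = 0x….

VAL = 0xc0

0: ✓ CMP  NZCV=0011
1: ✓ MOVLE  r0←0xc0
2: · MOVGE
3: · ADDGT
4: ✓ CMP  NZCV=0011
5: · MOVGT
6: · ADDLS
7: · MOVEQ
8: ✓ CMP  NZCV=0010
9: ✓ MOVGT  r4←0xa1
10: ✓ SUBHI  r3←0x41
11: · MOVEQ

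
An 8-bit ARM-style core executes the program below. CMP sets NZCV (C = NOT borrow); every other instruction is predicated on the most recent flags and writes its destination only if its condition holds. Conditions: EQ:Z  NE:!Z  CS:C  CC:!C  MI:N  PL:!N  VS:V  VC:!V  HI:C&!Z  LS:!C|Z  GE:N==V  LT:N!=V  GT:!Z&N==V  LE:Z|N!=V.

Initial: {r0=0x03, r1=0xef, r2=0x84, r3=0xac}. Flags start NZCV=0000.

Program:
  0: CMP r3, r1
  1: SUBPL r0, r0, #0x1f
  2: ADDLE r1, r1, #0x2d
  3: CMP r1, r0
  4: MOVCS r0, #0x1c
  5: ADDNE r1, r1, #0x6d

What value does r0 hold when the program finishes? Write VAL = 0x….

VAL = 0x1c

0: ✓ CMP  NZCV=1000
1: · SUBPL
2: ✓ ADDLE  r1←0x1c
3: ✓ CMP  NZCV=0010
4: ✓ MOVCS  r0←0x1c
5: ✓ ADDNE  r1←0x89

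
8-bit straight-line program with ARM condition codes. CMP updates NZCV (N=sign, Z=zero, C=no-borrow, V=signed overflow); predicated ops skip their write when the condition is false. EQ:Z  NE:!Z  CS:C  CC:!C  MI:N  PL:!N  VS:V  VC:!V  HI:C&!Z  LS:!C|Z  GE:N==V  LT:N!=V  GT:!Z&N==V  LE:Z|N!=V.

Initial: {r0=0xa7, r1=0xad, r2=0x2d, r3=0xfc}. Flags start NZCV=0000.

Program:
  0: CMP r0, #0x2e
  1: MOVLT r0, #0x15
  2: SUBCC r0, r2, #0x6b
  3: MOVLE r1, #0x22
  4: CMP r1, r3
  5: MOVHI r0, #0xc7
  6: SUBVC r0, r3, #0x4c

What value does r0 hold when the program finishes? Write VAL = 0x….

0: ✓ CMP  NZCV=0011
1: ✓ MOVLT  r0←0x15
2: · SUBCC
3: ✓ MOVLE  r1←0x22
4: ✓ CMP  NZCV=0000
5: · MOVHI
6: ✓ SUBVC  r0←0xb0

VAL = 0xb0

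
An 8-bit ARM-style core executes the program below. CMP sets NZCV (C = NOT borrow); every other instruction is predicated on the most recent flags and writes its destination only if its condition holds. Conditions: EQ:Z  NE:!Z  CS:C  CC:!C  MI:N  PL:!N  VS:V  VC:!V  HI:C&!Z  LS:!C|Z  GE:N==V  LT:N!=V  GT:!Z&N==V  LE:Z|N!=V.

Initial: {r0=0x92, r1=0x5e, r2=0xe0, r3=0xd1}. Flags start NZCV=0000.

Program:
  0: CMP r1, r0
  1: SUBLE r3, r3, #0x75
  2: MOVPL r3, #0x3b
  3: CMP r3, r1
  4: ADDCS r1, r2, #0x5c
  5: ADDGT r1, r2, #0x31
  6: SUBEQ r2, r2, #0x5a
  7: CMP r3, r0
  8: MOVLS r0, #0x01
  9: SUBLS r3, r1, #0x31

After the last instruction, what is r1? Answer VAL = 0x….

0: ✓ CMP  NZCV=1001
1: · SUBLE
2: · MOVPL
3: ✓ CMP  NZCV=0011
4: ✓ ADDCS  r1←0x3c
5: · ADDGT
6: · SUBEQ
7: ✓ CMP  NZCV=0010
8: · MOVLS
9: · SUBLS

VAL = 0x3c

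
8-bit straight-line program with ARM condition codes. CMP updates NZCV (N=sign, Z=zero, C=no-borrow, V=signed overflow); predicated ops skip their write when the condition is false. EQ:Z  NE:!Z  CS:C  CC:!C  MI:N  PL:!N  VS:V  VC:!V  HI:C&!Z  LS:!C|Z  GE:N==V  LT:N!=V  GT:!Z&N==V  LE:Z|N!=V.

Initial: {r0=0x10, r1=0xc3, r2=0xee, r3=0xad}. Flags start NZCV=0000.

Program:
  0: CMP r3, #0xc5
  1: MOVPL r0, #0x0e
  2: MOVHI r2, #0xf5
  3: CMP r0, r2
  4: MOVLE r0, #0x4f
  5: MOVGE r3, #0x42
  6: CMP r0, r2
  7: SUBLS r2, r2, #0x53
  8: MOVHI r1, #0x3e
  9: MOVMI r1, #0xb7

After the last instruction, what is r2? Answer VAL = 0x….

VAL = 0x9b

[0] flags=1000 → (cmp)
[1] flags=1000 PL?F → skip
[2] flags=1000 HI?F → skip
[3] flags=0000 → (cmp)
[4] flags=0000 LE?F → skip
[5] flags=0000 GE?T → r3=0x42
[6] flags=0000 → (cmp)
[7] flags=0000 LS?T → r2=0x9b
[8] flags=0000 HI?F → skip
[9] flags=0000 MI?F → skip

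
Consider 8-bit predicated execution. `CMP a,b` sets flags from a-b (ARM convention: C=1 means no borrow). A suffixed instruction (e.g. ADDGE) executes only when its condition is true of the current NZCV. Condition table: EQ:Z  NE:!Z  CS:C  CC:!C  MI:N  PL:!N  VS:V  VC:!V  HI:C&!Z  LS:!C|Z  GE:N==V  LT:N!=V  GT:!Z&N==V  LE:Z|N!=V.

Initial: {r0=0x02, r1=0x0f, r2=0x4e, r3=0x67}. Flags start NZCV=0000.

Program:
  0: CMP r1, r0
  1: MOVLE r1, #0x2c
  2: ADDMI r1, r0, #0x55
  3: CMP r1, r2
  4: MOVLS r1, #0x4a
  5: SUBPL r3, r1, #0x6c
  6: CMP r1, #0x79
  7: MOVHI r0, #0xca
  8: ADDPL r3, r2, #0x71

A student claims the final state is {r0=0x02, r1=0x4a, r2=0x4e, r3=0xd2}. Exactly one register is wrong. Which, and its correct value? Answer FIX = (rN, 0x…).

FIX = (r3, 0x67)

[0] flags=0010 → (cmp)
[1] flags=0010 LE?F → skip
[2] flags=0010 MI?F → skip
[3] flags=1000 → (cmp)
[4] flags=1000 LS?T → r1=0x4a
[5] flags=1000 PL?F → skip
[6] flags=1000 → (cmp)
[7] flags=1000 HI?F → skip
[8] flags=1000 PL?F → skip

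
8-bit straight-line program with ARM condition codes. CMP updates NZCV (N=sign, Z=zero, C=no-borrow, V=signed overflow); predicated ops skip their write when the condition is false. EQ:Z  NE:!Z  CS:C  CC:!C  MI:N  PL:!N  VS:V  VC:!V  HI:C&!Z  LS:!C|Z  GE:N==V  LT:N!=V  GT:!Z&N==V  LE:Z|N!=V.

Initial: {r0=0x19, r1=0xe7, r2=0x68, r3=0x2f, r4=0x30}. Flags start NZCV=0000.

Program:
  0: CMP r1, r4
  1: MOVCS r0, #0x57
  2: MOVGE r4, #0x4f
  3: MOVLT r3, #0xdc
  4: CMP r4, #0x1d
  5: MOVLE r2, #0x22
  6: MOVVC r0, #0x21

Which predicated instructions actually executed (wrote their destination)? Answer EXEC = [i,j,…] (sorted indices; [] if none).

EXEC = [1,3,6]

[0] flags=1010 → (cmp)
[1] flags=1010 CS?T → r0=0x57
[2] flags=1010 GE?F → skip
[3] flags=1010 LT?T → r3=0xdc
[4] flags=0010 → (cmp)
[5] flags=0010 LE?F → skip
[6] flags=0010 VC?T → r0=0x21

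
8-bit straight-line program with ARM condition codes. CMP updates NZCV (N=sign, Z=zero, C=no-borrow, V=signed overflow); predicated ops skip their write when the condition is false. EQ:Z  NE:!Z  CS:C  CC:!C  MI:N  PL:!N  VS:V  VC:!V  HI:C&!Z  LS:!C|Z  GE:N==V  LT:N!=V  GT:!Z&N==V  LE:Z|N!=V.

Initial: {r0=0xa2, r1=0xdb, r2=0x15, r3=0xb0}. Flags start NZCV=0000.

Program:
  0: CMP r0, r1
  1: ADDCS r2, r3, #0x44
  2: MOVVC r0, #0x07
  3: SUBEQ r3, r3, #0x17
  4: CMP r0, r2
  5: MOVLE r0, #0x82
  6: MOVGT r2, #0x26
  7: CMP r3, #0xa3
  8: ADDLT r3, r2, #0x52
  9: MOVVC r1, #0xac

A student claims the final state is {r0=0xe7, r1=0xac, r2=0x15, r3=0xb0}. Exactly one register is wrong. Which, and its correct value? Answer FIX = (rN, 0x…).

FIX = (r0, 0x82)

0: ✓ CMP  NZCV=1000
1: · ADDCS
2: ✓ MOVVC  r0←0x07
3: · SUBEQ
4: ✓ CMP  NZCV=1000
5: ✓ MOVLE  r0←0x82
6: · MOVGT
7: ✓ CMP  NZCV=0010
8: · ADDLT
9: ✓ MOVVC  r1←0xac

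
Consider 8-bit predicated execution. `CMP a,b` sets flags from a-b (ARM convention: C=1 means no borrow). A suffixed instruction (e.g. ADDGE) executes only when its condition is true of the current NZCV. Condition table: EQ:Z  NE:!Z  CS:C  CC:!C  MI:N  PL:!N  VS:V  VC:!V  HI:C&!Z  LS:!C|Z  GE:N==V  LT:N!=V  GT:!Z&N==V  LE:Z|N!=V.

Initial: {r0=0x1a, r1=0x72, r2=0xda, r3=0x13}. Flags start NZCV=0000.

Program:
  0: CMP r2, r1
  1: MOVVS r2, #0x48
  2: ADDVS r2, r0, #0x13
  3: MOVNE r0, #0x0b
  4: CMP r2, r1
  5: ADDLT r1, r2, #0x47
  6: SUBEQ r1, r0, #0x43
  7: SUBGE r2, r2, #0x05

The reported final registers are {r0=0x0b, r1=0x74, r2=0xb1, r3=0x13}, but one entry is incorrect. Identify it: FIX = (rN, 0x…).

0: ✓ CMP  NZCV=0011
1: ✓ MOVVS  r2←0x48
2: ✓ ADDVS  r2←0x2d
3: ✓ MOVNE  r0←0x0b
4: ✓ CMP  NZCV=1000
5: ✓ ADDLT  r1←0x74
6: · SUBEQ
7: · SUBGE

FIX = (r2, 0x2d)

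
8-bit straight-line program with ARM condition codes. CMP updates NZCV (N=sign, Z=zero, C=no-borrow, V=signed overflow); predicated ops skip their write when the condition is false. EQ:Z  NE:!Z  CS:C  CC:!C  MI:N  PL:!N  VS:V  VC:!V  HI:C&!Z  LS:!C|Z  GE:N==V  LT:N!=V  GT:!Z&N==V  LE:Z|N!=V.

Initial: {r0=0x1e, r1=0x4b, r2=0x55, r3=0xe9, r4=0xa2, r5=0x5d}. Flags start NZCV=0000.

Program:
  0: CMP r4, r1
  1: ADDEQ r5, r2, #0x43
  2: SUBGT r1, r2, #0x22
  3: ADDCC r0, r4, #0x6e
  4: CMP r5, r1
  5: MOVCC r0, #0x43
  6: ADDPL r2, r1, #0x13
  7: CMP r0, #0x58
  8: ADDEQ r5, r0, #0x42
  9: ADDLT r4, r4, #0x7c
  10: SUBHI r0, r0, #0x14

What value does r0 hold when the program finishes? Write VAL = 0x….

VAL = 0x1e

0: ✓ CMP  NZCV=0011
1: · ADDEQ
2: · SUBGT
3: · ADDCC
4: ✓ CMP  NZCV=0010
5: · MOVCC
6: ✓ ADDPL  r2←0x5e
7: ✓ CMP  NZCV=1000
8: · ADDEQ
9: ✓ ADDLT  r4←0x1e
10: · SUBHI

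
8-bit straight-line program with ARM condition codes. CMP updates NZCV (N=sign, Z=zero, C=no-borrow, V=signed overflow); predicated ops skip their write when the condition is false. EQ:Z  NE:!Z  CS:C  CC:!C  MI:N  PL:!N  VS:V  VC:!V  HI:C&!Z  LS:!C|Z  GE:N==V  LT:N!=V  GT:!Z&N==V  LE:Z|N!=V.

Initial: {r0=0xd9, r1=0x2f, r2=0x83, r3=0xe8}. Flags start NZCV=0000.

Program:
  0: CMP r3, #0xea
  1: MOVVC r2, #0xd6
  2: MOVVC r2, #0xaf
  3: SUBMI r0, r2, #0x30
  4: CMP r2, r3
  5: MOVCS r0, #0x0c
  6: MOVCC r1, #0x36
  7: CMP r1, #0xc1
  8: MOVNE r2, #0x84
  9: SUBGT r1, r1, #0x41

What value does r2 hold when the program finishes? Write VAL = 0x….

VAL = 0x84

[0] flags=1000 → (cmp)
[1] flags=1000 VC?T → r2=0xd6
[2] flags=1000 VC?T → r2=0xaf
[3] flags=1000 MI?T → r0=0x7f
[4] flags=1000 → (cmp)
[5] flags=1000 CS?F → skip
[6] flags=1000 CC?T → r1=0x36
[7] flags=0000 → (cmp)
[8] flags=0000 NE?T → r2=0x84
[9] flags=0000 GT?T → r1=0xf5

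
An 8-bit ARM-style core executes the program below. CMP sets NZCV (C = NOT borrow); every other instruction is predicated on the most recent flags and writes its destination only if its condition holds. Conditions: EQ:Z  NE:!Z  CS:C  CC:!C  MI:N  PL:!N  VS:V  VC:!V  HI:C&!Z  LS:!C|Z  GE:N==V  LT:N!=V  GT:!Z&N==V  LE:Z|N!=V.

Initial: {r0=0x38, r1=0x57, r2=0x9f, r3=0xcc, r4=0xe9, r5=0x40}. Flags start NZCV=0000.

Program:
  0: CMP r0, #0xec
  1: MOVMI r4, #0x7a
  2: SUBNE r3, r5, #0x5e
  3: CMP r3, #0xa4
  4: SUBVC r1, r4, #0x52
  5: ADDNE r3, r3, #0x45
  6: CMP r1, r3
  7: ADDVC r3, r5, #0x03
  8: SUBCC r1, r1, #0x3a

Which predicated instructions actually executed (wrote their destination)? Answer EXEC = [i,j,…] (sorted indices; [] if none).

EXEC = [2,4,5]

0: ✓ CMP  NZCV=0000
1: · MOVMI
2: ✓ SUBNE  r3←0xe2
3: ✓ CMP  NZCV=0010
4: ✓ SUBVC  r1←0x97
5: ✓ ADDNE  r3←0x27
6: ✓ CMP  NZCV=0011
7: · ADDVC
8: · SUBCC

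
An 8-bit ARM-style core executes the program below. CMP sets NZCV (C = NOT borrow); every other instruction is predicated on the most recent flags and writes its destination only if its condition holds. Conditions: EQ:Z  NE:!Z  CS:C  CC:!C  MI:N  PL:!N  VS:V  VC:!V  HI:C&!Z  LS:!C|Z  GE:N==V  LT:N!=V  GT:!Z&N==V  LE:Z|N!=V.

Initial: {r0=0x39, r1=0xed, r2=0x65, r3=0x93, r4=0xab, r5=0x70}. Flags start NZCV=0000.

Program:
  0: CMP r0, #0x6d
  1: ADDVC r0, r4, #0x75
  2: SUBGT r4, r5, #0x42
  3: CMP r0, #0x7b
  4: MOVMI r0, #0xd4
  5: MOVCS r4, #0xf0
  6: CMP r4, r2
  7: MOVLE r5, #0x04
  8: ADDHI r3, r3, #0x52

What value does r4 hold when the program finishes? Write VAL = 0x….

VAL = 0xab

[0] flags=1000 → (cmp)
[1] flags=1000 VC?T → r0=0x20
[2] flags=1000 GT?F → skip
[3] flags=1000 → (cmp)
[4] flags=1000 MI?T → r0=0xd4
[5] flags=1000 CS?F → skip
[6] flags=0011 → (cmp)
[7] flags=0011 LE?T → r5=0x04
[8] flags=0011 HI?T → r3=0xe5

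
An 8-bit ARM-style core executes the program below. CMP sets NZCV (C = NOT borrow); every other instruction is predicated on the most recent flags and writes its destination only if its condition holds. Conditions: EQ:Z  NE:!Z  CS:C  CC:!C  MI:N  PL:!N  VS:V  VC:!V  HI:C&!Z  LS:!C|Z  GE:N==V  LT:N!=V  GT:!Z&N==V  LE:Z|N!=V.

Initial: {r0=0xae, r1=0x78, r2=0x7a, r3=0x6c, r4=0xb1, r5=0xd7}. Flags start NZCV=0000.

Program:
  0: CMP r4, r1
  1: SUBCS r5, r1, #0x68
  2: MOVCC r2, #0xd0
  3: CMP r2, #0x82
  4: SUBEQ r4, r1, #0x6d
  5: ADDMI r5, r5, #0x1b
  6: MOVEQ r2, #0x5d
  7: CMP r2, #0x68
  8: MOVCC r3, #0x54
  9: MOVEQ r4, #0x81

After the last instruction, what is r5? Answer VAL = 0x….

VAL = 0x2b

0: ✓ CMP  NZCV=0011
1: ✓ SUBCS  r5←0x10
2: · MOVCC
3: ✓ CMP  NZCV=1001
4: · SUBEQ
5: ✓ ADDMI  r5←0x2b
6: · MOVEQ
7: ✓ CMP  NZCV=0010
8: · MOVCC
9: · MOVEQ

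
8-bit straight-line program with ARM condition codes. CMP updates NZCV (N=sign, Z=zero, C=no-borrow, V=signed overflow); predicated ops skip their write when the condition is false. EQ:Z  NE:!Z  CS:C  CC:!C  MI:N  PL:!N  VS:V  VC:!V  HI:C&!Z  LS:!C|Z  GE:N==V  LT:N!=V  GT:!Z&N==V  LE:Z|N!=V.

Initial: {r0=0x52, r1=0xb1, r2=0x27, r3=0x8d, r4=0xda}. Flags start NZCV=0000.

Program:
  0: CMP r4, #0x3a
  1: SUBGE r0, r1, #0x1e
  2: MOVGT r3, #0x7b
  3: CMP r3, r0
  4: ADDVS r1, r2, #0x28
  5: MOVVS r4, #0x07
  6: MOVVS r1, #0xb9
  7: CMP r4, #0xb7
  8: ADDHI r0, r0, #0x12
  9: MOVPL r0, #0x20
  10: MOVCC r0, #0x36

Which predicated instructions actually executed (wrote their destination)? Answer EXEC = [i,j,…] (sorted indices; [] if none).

0: ✓ CMP  NZCV=1010
1: · SUBGE
2: · MOVGT
3: ✓ CMP  NZCV=0011
4: ✓ ADDVS  r1←0x4f
5: ✓ MOVVS  r4←0x07
6: ✓ MOVVS  r1←0xb9
7: ✓ CMP  NZCV=0000
8: · ADDHI
9: ✓ MOVPL  r0←0x20
10: ✓ MOVCC  r0←0x36

EXEC = [4,5,6,9,10]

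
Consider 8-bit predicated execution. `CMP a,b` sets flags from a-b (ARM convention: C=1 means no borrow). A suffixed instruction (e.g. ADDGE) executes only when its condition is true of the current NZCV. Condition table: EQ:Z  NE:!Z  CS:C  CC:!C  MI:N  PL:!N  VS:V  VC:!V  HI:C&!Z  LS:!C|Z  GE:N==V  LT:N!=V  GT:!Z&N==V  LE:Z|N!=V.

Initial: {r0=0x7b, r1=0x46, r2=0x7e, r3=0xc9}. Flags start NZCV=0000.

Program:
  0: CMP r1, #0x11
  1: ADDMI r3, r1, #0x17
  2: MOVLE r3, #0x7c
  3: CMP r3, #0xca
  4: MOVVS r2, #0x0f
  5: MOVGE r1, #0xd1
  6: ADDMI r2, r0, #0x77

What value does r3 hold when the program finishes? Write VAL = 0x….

VAL = 0xc9

0: ✓ CMP  NZCV=0010
1: · ADDMI
2: · MOVLE
3: ✓ CMP  NZCV=1000
4: · MOVVS
5: · MOVGE
6: ✓ ADDMI  r2←0xf2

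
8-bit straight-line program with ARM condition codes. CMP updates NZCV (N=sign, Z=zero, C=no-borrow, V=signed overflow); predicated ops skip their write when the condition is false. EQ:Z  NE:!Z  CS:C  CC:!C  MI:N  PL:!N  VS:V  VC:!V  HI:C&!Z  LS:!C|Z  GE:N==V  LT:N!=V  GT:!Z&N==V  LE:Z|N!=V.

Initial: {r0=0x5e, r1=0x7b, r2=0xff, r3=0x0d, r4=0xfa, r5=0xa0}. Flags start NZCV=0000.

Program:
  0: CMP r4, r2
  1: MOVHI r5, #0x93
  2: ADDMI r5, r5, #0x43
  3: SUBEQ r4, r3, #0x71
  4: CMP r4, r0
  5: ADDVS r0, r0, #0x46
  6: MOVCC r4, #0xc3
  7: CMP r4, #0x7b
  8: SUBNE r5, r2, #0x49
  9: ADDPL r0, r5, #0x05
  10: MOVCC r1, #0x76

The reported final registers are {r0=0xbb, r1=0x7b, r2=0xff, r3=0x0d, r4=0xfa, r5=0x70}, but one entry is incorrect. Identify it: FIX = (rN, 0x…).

0: ✓ CMP  NZCV=1000
1: · MOVHI
2: ✓ ADDMI  r5←0xe3
3: · SUBEQ
4: ✓ CMP  NZCV=1010
5: · ADDVS
6: · MOVCC
7: ✓ CMP  NZCV=0011
8: ✓ SUBNE  r5←0xb6
9: ✓ ADDPL  r0←0xbb
10: · MOVCC

FIX = (r5, 0xb6)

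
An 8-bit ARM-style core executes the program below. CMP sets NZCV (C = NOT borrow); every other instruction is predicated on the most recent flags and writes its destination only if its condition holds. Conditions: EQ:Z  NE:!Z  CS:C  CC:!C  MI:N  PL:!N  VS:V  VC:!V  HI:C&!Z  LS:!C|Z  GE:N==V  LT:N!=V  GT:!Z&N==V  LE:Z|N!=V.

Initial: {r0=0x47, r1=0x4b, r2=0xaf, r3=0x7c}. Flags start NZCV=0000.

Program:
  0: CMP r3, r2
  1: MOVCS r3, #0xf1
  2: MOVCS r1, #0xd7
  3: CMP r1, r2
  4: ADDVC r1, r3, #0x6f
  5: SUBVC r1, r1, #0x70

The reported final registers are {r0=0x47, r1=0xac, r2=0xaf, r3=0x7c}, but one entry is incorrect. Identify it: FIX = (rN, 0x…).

0: ✓ CMP  NZCV=1001
1: · MOVCS
2: · MOVCS
3: ✓ CMP  NZCV=1001
4: · ADDVC
5: · SUBVC

FIX = (r1, 0x4b)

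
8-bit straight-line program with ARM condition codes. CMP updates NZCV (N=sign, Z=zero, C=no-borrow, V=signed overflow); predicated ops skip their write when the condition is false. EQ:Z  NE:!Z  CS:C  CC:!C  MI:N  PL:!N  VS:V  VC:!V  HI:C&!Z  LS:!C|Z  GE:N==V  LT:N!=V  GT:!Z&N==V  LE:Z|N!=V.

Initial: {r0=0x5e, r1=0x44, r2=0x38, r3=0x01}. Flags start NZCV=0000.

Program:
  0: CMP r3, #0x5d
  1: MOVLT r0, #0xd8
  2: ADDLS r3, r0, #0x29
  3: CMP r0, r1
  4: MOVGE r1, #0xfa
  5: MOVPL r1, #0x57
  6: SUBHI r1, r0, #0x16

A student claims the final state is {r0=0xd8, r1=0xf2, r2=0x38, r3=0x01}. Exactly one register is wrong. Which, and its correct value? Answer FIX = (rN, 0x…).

FIX = (r1, 0xc2)

[0] flags=1000 → (cmp)
[1] flags=1000 LT?T → r0=0xd8
[2] flags=1000 LS?T → r3=0x01
[3] flags=1010 → (cmp)
[4] flags=1010 GE?F → skip
[5] flags=1010 PL?F → skip
[6] flags=1010 HI?T → r1=0xc2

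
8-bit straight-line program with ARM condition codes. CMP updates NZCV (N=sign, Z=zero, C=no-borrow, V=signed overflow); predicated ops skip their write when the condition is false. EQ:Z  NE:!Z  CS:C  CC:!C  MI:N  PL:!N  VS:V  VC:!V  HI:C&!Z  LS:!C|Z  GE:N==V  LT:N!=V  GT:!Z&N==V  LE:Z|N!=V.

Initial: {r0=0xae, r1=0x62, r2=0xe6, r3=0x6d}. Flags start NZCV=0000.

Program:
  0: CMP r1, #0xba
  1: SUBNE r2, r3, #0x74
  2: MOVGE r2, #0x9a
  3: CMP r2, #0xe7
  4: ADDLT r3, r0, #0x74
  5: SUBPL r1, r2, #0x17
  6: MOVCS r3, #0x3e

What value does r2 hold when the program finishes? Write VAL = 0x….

VAL = 0x9a

0: ✓ CMP  NZCV=1001
1: ✓ SUBNE  r2←0xf9
2: ✓ MOVGE  r2←0x9a
3: ✓ CMP  NZCV=1000
4: ✓ ADDLT  r3←0x22
5: · SUBPL
6: · MOVCS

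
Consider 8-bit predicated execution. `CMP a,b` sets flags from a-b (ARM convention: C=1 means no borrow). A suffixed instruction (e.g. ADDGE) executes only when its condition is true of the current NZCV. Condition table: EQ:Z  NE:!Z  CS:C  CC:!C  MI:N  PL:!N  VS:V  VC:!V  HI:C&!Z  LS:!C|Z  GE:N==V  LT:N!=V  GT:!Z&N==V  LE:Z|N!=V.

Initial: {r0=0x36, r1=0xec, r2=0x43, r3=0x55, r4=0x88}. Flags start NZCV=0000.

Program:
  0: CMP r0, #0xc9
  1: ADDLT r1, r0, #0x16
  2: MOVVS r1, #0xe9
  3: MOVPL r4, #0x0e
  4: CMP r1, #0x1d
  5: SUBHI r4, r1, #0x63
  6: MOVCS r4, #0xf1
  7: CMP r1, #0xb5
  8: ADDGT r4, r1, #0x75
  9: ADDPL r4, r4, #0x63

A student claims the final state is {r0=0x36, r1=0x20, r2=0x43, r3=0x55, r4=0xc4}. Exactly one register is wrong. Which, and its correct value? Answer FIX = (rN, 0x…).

0: ✓ CMP  NZCV=0000
1: · ADDLT
2: · MOVVS
3: ✓ MOVPL  r4←0x0e
4: ✓ CMP  NZCV=1010
5: ✓ SUBHI  r4←0x89
6: ✓ MOVCS  r4←0xf1
7: ✓ CMP  NZCV=0010
8: ✓ ADDGT  r4←0x61
9: ✓ ADDPL  r4←0xc4

FIX = (r1, 0xec)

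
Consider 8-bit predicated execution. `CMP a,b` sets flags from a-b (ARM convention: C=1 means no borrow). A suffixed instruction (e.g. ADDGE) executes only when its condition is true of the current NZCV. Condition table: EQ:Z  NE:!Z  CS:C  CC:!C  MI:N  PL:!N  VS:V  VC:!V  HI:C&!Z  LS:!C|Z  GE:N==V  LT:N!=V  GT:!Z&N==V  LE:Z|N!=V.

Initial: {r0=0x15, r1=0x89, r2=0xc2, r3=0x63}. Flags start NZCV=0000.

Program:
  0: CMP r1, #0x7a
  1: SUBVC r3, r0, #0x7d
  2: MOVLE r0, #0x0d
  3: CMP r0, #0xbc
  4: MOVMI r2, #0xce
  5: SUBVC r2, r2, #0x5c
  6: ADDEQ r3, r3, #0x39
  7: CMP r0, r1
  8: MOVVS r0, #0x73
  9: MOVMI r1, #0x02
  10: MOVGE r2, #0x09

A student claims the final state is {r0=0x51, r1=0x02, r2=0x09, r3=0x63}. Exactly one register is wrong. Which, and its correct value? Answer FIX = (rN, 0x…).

0: ✓ CMP  NZCV=0011
1: · SUBVC
2: ✓ MOVLE  r0←0x0d
3: ✓ CMP  NZCV=0000
4: · MOVMI
5: ✓ SUBVC  r2←0x66
6: · ADDEQ
7: ✓ CMP  NZCV=1001
8: ✓ MOVVS  r0←0x73
9: ✓ MOVMI  r1←0x02
10: ✓ MOVGE  r2←0x09

FIX = (r0, 0x73)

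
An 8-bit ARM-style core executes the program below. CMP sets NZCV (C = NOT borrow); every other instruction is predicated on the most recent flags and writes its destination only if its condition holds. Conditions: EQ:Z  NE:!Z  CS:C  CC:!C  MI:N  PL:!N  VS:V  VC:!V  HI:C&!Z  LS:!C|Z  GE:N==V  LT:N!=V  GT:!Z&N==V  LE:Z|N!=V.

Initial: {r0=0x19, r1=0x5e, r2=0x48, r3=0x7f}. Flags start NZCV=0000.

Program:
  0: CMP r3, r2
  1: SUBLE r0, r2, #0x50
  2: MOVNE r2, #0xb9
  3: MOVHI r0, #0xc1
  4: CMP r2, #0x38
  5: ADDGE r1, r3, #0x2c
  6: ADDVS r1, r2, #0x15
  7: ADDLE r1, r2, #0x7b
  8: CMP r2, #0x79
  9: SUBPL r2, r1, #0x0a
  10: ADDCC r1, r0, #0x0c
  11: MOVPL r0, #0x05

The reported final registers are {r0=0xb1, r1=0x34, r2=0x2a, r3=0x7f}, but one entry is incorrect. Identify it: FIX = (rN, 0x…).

FIX = (r0, 0x05)

[0] flags=0010 → (cmp)
[1] flags=0010 LE?F → skip
[2] flags=0010 NE?T → r2=0xb9
[3] flags=0010 HI?T → r0=0xc1
[4] flags=1010 → (cmp)
[5] flags=1010 GE?F → skip
[6] flags=1010 VS?F → skip
[7] flags=1010 LE?T → r1=0x34
[8] flags=0011 → (cmp)
[9] flags=0011 PL?T → r2=0x2a
[10] flags=0011 CC?F → skip
[11] flags=0011 PL?T → r0=0x05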